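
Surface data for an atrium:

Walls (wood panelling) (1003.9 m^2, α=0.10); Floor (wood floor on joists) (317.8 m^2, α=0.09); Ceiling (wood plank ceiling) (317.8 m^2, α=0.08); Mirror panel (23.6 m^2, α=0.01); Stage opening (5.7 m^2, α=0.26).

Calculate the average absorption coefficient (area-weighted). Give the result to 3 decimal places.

0.094

Total surface area S = 1668.8 m^2.
Σ(Sᵢαᵢ) = 1003.9×0.10 + 317.8×0.09 + 317.8×0.08 + 23.6×0.01 + 5.7×0.26 = 156.134.
ᾱ = 156.134 / 1668.8 = 0.094.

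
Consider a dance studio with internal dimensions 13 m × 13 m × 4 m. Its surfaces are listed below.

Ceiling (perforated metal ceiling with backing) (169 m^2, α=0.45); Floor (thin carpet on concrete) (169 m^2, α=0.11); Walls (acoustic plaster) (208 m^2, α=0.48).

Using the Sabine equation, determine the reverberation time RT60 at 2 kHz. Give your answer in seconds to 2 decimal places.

Total absorption A = 169*0.45 + 169*0.11 + 208*0.48
  = 76.050 + 18.590 + 99.840 = 194.480 m^2 sabins.
Room volume: 676 m³.
RT60 = 0.161 · V / A = 0.161 × 676 / 194.480 = 0.56 s.

0.56 s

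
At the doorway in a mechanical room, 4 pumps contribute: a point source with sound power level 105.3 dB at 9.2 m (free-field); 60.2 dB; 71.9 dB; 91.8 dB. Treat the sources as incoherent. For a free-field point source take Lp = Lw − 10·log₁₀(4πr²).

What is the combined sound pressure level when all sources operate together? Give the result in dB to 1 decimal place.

Source at 9.2 m: Lp = 105.3 − 10·log₁₀(4π·9.2²) = 105.3 − 10·log₁₀(1063.618) = 75.0 dB.
Σ 10^(Lᵢ/10) = 1.562e+09.
Combined level = 10 log₁₀(1.562e+09) = 91.9 dB.

91.9 dB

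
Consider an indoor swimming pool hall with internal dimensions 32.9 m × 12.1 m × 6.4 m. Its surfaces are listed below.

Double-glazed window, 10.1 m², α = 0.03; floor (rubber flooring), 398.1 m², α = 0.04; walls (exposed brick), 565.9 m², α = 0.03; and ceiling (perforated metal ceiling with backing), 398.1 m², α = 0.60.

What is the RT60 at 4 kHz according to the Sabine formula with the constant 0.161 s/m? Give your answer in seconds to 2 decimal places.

1.51 seconds

Summing Sᵢαᵢ: 0.303 + 15.924 + 16.977 + 238.860 → A = 272.064 sabins.
Volume V = 32.9 × 12.1 × 6.4 = 2547.776 m³.
RT60 = 0.161 · V / A = 0.161 × 2547.776 / 272.064 = 1.51 s.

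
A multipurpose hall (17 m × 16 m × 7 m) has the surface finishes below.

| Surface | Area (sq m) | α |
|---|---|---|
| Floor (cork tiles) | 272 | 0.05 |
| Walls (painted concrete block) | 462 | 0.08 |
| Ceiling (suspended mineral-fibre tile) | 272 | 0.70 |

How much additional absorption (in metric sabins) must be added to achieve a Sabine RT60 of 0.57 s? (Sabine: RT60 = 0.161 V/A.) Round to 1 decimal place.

Total absorption A₁ = 272·0.05 + 462·0.08 + 272·0.70
  = 13.600 + 36.960 + 190.400 = 240.960 sq m sabins.
V = 1904 m³. Required absorption A₂ = 0.161 × 1904 / 0.57 = 537.796 sabins.
Additional absorption ΔA = 537.796 − 240.960 = 296.8 sabins.

296.8 sabins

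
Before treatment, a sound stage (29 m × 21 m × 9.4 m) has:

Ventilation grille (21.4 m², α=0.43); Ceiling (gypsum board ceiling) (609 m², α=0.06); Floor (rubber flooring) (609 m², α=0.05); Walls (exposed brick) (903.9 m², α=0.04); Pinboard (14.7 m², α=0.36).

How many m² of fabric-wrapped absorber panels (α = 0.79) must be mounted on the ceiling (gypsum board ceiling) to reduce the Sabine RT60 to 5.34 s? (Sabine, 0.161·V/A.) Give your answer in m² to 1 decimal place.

75.3

A₁ = Σ Sᵢαᵢ = 21.4*0.43 + 609*0.06 + 609*0.05 + 903.9*0.04 + 14.7*0.36 = 117.640 sabins.
V = 5724.6 m³. Target absorption A₂ = 0.161 × 5724.6 / 5.34 = 172.596 sabins.
Absorption to add: 172.596 − 117.640 = 54.956 sabins.
Each m² of panel replacing the ceiling (gypsum board ceiling) adds (0.79 − 0.06) = 0.73 sabins.
Area = ΔA/Δα = 54.956/0.73 = 75.3 m².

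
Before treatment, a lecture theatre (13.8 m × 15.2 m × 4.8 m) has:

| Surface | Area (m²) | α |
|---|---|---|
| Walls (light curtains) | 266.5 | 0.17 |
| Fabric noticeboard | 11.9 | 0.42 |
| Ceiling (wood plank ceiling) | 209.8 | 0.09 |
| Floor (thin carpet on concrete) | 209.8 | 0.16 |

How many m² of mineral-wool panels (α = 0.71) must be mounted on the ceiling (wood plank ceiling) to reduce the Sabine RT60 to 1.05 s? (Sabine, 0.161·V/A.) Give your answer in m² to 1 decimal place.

83.3

Total absorption A₁ = 266.5×0.17 + 11.9×0.42 + 209.8×0.09 + 209.8×0.16
  = 45.305 + 4.998 + 18.882 + 33.568 = 102.753 m² sabins.
Required A₂ = 0.161·1006.848/1.05 = 154.383 sabins.
Absorption to add: 154.383 − 102.753 = 51.630 sabins.
Net gain per m²: Δα = 0.71 − 0.09 = 0.62.
Area = ΔA/Δα = 51.630/0.62 = 83.3 m².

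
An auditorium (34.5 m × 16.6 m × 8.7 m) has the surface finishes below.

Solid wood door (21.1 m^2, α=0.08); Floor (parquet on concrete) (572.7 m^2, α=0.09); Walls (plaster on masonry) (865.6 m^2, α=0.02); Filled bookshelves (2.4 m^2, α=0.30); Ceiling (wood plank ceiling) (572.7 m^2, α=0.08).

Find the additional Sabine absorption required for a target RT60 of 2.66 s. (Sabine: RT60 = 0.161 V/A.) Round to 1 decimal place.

184.5 sabins

A₁ = Σ Sᵢαᵢ = 21.1×0.08 + 572.7×0.09 + 865.6×0.02 + 2.4×0.30 + 572.7×0.08 = 117.079 sabins.
Target A₂ = 0.161·4982.49/2.66 = 301.572 sabins (V = 4982.49 m³).
ΔA = A₂ − A₁ = 301.572 − 117.079 = 184.5 sabins.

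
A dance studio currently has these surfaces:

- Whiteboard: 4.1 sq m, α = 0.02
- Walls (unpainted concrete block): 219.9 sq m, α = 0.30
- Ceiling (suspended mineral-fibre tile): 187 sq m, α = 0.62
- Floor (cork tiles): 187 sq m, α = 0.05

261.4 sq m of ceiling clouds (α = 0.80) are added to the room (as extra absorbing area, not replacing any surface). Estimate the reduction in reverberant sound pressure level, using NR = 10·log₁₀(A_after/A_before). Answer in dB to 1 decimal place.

3.2 dB

A_before = Σ Sᵢαᵢ = 4.1·0.02 + 219.9·0.30 + 187·0.62 + 187·0.05 = 191.342 sabins.
Treatment contributes 261.4·0.80 = 209.120 sabins.
New total A_after = 400.462 sabins.
NR = 10·log₁₀(400.462/191.342) = 3.2 dB.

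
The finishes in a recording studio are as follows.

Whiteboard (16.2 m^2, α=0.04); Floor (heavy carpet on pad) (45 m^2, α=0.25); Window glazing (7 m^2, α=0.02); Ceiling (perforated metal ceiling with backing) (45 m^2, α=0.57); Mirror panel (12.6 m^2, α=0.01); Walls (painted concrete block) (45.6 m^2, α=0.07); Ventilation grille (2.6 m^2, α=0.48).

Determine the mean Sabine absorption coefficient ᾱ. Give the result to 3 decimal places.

S = Σ Sᵢ = 16.2 + 45 + 7 + 45 + 12.6 + 45.6 + 2.6 = 174.0 m^2.
Weighted sum Σ Sα = 42.254.
ᾱ = 42.254 / 174.0 = 0.243.

0.243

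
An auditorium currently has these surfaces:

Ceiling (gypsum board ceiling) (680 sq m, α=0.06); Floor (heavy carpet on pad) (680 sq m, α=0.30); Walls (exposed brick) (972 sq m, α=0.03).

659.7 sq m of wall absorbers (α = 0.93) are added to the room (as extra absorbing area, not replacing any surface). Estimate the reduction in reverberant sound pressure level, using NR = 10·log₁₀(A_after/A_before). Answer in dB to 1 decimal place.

5.1 dB

Equivalent absorption area: A_before = 680×0.06 + 680×0.30 + 972×0.03 = 273.960 sq m.
Treatment contributes 659.7·0.93 = 613.521 sabins.
A_after = 273.960 + 613.521 = 887.481 sabins.
Reduction = 10 log₁₀(A_after/A_before) = 10 log₁₀(3.2395) = 5.1 dB.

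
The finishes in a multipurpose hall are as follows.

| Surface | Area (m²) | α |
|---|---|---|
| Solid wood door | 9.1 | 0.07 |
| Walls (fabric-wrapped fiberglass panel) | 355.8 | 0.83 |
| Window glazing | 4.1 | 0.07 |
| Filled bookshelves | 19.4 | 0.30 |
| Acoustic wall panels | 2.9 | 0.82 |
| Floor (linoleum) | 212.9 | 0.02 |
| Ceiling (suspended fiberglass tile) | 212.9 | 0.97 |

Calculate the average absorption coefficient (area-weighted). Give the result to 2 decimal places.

Total surface area S = 817.1 m².
Weighted sum Σ Sα = 515.207.
ᾱ = 515.207 / 817.1 = 0.63.

0.63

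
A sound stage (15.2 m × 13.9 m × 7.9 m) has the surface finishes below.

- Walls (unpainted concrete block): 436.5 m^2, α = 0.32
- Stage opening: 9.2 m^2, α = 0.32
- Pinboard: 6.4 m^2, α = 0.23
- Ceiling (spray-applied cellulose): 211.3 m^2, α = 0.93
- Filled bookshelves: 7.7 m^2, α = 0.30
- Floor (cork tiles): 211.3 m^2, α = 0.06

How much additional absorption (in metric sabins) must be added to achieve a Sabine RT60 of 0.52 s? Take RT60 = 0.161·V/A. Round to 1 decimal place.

161.2 sabins

Equivalent absorption area: A₁ = 436.5×0.32 + 9.2×0.32 + 6.4×0.23 + 211.3×0.93 + 7.7×0.30 + 211.3×0.06 = 355.593 m^2.
Target A₂ = 0.161·1669.112/0.52 = 516.783 sabins (V = 1669.112 m³).
ΔA = A₂ − A₁ = 516.783 − 355.593 = 161.2 sabins.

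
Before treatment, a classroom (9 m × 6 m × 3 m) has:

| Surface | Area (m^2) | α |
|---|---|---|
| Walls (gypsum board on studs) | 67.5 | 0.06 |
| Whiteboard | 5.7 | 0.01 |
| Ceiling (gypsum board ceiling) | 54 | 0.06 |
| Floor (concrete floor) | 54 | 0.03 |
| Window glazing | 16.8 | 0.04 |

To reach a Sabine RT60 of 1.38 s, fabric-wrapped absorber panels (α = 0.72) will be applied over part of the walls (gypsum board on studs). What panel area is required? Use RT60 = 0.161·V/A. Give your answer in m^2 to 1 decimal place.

14.0

Total absorption A₁ = 67.5·0.06 + 5.7·0.01 + 54·0.06 + 54·0.03 + 16.8·0.04
  = 4.050 + 0.057 + 3.240 + 1.620 + 0.672 = 9.639 m^2 sabins.
Required A₂ = 0.161·162/1.38 = 18.900 sabins.
ΔA needed = 18.900 − 9.639 = 9.261 sabins.
Net gain per m^2: Δα = 0.72 − 0.06 = 0.66.
Area = ΔA/Δα = 9.261/0.66 = 14.0 m^2.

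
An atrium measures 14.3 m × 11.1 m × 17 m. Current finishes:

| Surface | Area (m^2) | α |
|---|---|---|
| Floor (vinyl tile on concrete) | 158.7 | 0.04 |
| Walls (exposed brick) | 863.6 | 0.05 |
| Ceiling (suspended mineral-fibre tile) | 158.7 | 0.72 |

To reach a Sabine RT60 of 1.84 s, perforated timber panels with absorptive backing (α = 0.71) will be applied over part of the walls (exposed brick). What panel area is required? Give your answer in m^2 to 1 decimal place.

A₁ = Σ Sᵢαᵢ = 158.7×0.04 + 863.6×0.05 + 158.7×0.72 = 163.792 sabins.
V = 2698.41 m³. Target absorption A₂ = 0.161 × 2698.41 / 1.84 = 236.111 sabins.
Absorption to add: 236.111 − 163.792 = 72.319 sabins.
Net gain per m^2: Δα = 0.71 − 0.05 = 0.66.
Area = ΔA/Δα = 72.319/0.66 = 109.6 m^2.

109.6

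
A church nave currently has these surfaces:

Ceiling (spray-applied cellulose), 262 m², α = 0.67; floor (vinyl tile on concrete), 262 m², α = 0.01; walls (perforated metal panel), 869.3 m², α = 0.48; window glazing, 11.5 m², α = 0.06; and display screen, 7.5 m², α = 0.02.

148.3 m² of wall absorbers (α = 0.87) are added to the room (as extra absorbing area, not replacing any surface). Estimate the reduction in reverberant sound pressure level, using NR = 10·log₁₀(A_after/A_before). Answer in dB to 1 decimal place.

0.9 dB

A_before = Σ Sᵢαᵢ = 262·0.67 + 262·0.01 + 869.3·0.48 + 11.5·0.06 + 7.5·0.02 = 596.264 sabins.
Treatment contributes 148.3·0.87 = 129.021 sabins.
New total A_after = 725.285 sabins.
Reduction = 10 log₁₀(A_after/A_before) = 10 log₁₀(1.2164) = 0.9 dB.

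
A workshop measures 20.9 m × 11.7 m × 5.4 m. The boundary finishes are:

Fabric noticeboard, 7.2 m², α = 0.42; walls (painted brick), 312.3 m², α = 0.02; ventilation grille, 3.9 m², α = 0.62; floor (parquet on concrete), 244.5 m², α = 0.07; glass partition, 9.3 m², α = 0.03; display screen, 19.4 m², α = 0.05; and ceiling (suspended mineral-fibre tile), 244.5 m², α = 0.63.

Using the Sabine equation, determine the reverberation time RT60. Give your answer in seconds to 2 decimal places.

Summing Sᵢαᵢ: 3.024 + 6.246 + 2.418 + 17.115 + 0.279 + 0.970 + 154.035 → A = 184.087 sabins.
Volume V = 20.9 × 11.7 × 5.4 = 1320.462 m³.
T = 0.161 V/A = 0.161·1320.462/184.087 = 1.15 s.

1.15 sec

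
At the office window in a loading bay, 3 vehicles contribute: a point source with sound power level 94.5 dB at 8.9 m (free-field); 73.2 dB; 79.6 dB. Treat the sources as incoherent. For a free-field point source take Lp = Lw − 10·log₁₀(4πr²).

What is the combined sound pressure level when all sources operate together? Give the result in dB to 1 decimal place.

Source at 8.9 m: Lp = 94.5 − 10·log₁₀(4π·8.9²) = 94.5 − 10·log₁₀(995.382) = 64.5 dB.
Converting to relative power and adding: 10^(64.5/10) + 10^(73.2/10) + 10^(79.6/10) = 1.149e+08.
L_total = 10·log₁₀(1.149e+08) = 80.6 dB.

80.6 dB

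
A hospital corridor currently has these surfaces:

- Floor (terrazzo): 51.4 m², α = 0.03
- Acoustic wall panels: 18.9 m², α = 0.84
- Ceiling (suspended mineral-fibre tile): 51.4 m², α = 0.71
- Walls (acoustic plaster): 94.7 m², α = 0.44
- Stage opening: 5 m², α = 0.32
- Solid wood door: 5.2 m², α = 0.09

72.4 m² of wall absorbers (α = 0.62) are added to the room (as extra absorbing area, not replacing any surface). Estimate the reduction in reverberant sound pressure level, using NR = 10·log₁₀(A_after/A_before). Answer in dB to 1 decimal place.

1.6 dB

Summing Sᵢαᵢ: 1.542 + 15.876 + 36.494 + 41.668 + 1.600 + 0.468 → A_before = 97.648 sabins.
Added absorption = 72.4 × 0.62 = 44.888 sabins.
A_after = 97.648 + 44.888 = 142.536 sabins.
Reduction = 10 log₁₀(A_after/A_before) = 10 log₁₀(1.4597) = 1.6 dB.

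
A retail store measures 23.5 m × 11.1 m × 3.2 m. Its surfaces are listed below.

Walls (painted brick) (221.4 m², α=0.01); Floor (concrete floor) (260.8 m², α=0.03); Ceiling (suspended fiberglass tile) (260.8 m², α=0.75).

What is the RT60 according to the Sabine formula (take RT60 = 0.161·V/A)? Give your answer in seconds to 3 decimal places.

A = Σ Sᵢαᵢ = 221.4*0.01 + 260.8*0.03 + 260.8*0.75 = 205.638 sabins.
Room volume: 834.72 m³.
T = 0.161 V/A = 0.161·834.72/205.638 = 0.654 s.

0.654 s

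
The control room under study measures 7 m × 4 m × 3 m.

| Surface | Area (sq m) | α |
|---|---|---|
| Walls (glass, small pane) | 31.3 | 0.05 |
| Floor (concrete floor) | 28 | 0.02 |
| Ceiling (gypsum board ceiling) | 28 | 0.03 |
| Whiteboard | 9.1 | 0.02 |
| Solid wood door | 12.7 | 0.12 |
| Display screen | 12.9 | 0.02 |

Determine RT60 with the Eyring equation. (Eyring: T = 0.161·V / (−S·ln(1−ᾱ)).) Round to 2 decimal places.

S = Σ Sᵢ = 122.0 sq m.
Σ(Sᵢαᵢ) = 31.3×0.05 + 28×0.02 + 28×0.03 + 9.1×0.02 + 12.7×0.12 + 12.9×0.02 = 4.929.
Mean coefficient ᾱ = A/S = 0.0404.
−S·ln(1−ᾱ) = −122.0 × ln(1 − 0.0404) = 5.031.
V = 7 × 4 × 3 = 84 m³.
RT60 = 0.161 × 84 / 5.031 = 2.69 s.

2.69 seconds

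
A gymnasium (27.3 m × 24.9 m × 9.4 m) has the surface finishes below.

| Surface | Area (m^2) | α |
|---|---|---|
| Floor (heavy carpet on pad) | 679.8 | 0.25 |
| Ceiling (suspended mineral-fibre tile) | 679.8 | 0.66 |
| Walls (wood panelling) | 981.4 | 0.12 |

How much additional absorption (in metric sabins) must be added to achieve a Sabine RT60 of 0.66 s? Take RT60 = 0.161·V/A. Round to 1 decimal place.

A₁ = Σ Sᵢαᵢ = 679.8·0.25 + 679.8·0.66 + 981.4·0.12 = 736.386 sabins.
For T = 0.66 s, need A₂ = 0.161·V/T = 0.161·6389.838/0.66 = 1558.733 sabins.
Additional absorption ΔA = 1558.733 − 736.386 = 822.3 sabins.

822.3 sabins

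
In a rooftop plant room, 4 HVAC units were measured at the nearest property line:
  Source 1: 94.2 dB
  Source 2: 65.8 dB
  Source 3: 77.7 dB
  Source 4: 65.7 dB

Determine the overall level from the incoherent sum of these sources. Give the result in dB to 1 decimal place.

94.3 dB

Converting to relative power and adding: 10^(94.2/10) + 10^(65.8/10) + 10^(77.7/10) + 10^(65.7/10) = 2.697e+09.
L_total = 10·log₁₀(2.697e+09) = 94.3 dB.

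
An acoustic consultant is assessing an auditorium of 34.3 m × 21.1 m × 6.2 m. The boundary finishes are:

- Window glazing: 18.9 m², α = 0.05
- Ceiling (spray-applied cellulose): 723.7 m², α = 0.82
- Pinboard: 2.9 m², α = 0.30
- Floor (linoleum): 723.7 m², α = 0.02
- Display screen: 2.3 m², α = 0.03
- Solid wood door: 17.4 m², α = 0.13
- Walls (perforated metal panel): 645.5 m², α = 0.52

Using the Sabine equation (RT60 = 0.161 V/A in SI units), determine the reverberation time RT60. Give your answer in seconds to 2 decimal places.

Total absorption A = 18.9×0.05 + 723.7×0.82 + 2.9×0.30 + 723.7×0.02 + 2.3×0.03 + 17.4×0.13 + 645.5×0.52
  = 0.945 + 593.434 + 0.870 + 14.474 + 0.069 + 2.262 + 335.660 = 947.714 m² sabins.
Volume V = 34.3 × 21.1 × 6.2 = 4487.126 m³.
T = 0.161 V/A = 0.161·4487.126/947.714 = 0.76 s.

0.76 sec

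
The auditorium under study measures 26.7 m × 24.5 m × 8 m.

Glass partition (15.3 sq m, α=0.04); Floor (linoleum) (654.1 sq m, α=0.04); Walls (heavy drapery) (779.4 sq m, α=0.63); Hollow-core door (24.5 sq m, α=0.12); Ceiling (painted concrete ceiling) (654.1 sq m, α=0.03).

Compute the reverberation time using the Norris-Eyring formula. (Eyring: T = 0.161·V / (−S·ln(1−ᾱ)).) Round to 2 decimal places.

1.35 s

Total surface area S = 15.3 + 654.1 + 779.4 + 24.5 + 654.1 = 2127.4 sq m.
Absorption A = 15.3×0.04 + 654.1×0.04 + 779.4×0.63 + 24.5×0.12 + 654.1×0.03 = 540.361 sabins.
ᾱ = 540.361 / 2127.4 = 0.2540.
−S·ln(1−ᾱ) = −2127.4 × ln(1 − 0.2540) = 623.391.
V = 26.7 × 24.5 × 8 = 5233.2 m³.
RT60 = 0.161 × 5233.2 / 623.391 = 1.35 s.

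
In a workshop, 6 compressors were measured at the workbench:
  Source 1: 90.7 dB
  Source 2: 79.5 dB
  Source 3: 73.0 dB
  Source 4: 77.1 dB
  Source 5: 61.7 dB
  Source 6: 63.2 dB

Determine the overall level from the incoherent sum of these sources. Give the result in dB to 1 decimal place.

91.3 dB

Sum in the linear (power) domain: Σ 10^(Lᵢ/10) = 10^(90.7/10) + 10^(79.5/10) + 10^(73.0/10) + 10^(77.1/10) + 10^(61.7/10) + 10^(63.2/10) = 1.339e+09.
Combined level = 10 log₁₀(1.339e+09) = 91.3 dB.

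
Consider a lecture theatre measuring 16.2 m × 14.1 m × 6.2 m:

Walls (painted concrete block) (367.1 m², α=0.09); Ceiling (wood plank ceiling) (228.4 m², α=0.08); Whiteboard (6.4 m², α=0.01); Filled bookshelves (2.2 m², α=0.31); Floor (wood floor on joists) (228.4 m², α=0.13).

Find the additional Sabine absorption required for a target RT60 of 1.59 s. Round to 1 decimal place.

61.7 sabins

Equivalent absorption area: A₁ = 367.1*0.09 + 228.4*0.08 + 6.4*0.01 + 2.2*0.31 + 228.4*0.13 = 81.749 m².
V = 1416.204 m³. Required absorption A₂ = 0.161 × 1416.204 / 1.59 = 143.402 sabins.
Shortfall: 143.402 − 81.749 = 61.7 sabins.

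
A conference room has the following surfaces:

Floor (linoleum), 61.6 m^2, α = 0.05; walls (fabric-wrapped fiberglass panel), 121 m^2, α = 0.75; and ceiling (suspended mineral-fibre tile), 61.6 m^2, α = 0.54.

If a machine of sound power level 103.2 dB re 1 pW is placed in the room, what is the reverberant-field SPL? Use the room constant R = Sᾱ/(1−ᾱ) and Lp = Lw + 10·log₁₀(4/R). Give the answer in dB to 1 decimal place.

85.0 dB

Σ(Sᵢαᵢ) = 61.6×0.05 + 121×0.75 + 61.6×0.54 = 127.094; total area S = 244.2 m^2.
ᾱ = 0.5205, so room constant R = A/(1−ᾱ) = 265.055 m^2.
Lp = Lw + 10 log₁₀(4/R) = 103.2 -18.21 = 85.0 dB.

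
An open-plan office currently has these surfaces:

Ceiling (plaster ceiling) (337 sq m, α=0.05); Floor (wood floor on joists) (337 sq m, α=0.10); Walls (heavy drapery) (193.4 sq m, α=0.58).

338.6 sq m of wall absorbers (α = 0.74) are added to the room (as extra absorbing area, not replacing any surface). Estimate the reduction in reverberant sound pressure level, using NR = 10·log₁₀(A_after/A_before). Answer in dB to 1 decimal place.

A_before = Σ Sᵢαᵢ = 337×0.05 + 337×0.10 + 193.4×0.58 = 162.722 sabins.
Added absorption = 338.6 × 0.74 = 250.564 sabins.
New total A_after = 413.286 sabins.
Reduction = 10 log₁₀(A_after/A_before) = 10 log₁₀(2.5398) = 4.0 dB.

4.0 dB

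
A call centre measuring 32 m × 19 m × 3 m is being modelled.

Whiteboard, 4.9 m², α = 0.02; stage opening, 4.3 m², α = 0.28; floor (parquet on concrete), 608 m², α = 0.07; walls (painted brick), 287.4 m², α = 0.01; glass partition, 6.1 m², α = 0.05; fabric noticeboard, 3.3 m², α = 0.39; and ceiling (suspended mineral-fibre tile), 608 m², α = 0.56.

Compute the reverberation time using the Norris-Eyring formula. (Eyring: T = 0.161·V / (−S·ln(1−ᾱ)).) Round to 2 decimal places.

S = Σ Sᵢ = 1522.0 m².
Absorption A = 4.9×0.02 + 4.3×0.28 + 608×0.07 + 287.4×0.01 + 6.1×0.05 + 3.3×0.39 + 608×0.56 = 388.808 sabins.
Mean coefficient ᾱ = A/S = 0.2555.
Eyring denominator: −S ln(1−ᾱ) = 449.055.
V = 32 × 19 × 3 = 1824 m³.
RT60 = 0.161 × 1824 / 449.055 = 0.65 s.

0.65 s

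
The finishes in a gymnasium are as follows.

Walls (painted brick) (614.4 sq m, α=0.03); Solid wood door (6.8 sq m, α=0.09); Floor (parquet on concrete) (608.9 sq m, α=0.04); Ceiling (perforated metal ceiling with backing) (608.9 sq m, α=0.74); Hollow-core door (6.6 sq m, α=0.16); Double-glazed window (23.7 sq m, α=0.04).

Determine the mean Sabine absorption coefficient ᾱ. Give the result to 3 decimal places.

S = Σ Sᵢ = 614.4 + 6.8 + 608.9 + 608.9 + 6.6 + 23.7 = 1869.3 sq m.
Weighted sum Σ Sα = 495.990.
ᾱ = A/S = 0.265.

0.265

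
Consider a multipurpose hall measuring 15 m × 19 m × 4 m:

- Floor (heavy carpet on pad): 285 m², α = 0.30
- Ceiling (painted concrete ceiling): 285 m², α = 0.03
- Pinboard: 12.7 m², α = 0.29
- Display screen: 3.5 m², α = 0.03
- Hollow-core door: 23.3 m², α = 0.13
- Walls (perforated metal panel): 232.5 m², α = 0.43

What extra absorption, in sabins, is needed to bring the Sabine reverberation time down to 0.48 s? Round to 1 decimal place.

181.5 sabins

Summing Sᵢαᵢ: 85.500 + 8.550 + 3.683 + 0.105 + 3.029 + 99.975 → A₁ = 200.842 sabins.
For T = 0.48 s, need A₂ = 0.161·V/T = 0.161·1140/0.48 = 382.375 sabins.
ΔA = A₂ − A₁ = 382.375 − 200.842 = 181.5 sabins.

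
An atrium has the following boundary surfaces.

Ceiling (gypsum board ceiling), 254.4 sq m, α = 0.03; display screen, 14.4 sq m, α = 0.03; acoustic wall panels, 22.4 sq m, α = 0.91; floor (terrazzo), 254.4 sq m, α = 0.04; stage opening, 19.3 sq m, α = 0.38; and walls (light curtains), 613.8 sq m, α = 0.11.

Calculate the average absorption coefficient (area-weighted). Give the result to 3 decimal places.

Total surface area S = 1178.7 sq m.
A = 254.4·0.03 + 14.4·0.03 + 22.4·0.91 + 254.4·0.04 + 19.3·0.38 + 613.8·0.11 = 113.476 sabins.
ᾱ = 113.476 / 1178.7 = 0.096.

0.096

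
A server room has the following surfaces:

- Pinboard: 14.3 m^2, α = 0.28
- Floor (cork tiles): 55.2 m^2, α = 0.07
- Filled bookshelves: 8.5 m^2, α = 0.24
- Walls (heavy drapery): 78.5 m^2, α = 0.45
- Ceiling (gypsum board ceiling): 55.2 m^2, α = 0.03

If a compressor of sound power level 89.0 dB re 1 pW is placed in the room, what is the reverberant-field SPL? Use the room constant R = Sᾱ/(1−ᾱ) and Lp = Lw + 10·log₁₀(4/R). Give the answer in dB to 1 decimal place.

A = 46.889 sabins; S = 211.7 m^2.
ᾱ = 0.2215, so room constant R = A/(1−ᾱ) = 60.230 m^2.
Lp = 89.0 + 10·log₁₀(4/60.230) = 89.0 + (-11.78) = 77.2 dB.

77.2 dB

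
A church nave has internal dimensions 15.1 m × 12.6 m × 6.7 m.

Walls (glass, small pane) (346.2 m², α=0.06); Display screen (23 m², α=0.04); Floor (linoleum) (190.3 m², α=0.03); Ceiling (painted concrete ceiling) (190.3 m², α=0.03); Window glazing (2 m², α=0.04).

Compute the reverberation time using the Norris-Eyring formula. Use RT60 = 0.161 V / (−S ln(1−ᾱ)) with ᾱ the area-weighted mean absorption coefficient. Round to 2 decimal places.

6.05 s

S = Σ Sᵢ = 751.8 m².
Absorption A = 346.2·0.06 + 23·0.04 + 190.3·0.03 + 190.3·0.03 + 2·0.04 = 33.190 sabins.
Mean coefficient ᾱ = A/S = 0.0441.
−S·ln(1−ᾱ) = −751.8 × ln(1 − 0.0441) = 33.908.
V = 15.1 × 12.6 × 6.7 = 1274.742 m³.
T = 0.161·V/[−S·ln(1−ᾱ)] = 0.161·1274.742/33.908 = 6.05 s.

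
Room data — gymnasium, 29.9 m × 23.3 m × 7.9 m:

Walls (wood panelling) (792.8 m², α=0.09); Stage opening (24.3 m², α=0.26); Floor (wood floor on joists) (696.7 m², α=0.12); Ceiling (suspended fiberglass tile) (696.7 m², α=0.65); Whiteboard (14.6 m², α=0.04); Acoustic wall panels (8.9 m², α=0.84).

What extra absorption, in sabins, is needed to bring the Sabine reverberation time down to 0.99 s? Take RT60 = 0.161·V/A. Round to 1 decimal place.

272.9 sabins

Summing Sᵢαᵢ: 71.352 + 6.318 + 83.604 + 452.855 + 0.584 + 7.476 → A₁ = 622.189 sabins.
Target A₂ = 0.161·5503.693/0.99 = 895.045 sabins (V = 5503.693 m³).
Shortfall: 895.045 − 622.189 = 272.9 sabins.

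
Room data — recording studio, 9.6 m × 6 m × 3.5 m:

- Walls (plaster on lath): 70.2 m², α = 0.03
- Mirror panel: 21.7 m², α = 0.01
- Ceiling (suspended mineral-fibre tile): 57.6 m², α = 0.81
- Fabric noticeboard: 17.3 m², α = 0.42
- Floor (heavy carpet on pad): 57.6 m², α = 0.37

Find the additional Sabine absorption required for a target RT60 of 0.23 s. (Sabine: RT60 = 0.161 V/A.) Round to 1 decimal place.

63.6 sabins

Summing Sᵢαᵢ: 2.106 + 0.217 + 46.656 + 7.266 + 21.312 → A₁ = 77.557 sabins.
V = 201.6 m³. Required absorption A₂ = 0.161 × 201.6 / 0.23 = 141.120 sabins.
Shortfall: 141.120 − 77.557 = 63.6 sabins.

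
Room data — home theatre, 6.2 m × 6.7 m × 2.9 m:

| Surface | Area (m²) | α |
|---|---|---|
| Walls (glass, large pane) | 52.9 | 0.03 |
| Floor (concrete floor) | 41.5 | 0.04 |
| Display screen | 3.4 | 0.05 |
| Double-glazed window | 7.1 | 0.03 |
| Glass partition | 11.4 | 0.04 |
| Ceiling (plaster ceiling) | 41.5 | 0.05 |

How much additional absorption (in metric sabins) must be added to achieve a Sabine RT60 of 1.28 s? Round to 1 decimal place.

9.0 sabins

Equivalent absorption area: A₁ = 52.9*0.03 + 41.5*0.04 + 3.4*0.05 + 7.1*0.03 + 11.4*0.04 + 41.5*0.05 = 6.161 m².
V = 120.466 m³. Required absorption A₂ = 0.161 × 120.466 / 1.28 = 15.152 sabins.
Additional absorption ΔA = 15.152 − 6.161 = 9.0 sabins.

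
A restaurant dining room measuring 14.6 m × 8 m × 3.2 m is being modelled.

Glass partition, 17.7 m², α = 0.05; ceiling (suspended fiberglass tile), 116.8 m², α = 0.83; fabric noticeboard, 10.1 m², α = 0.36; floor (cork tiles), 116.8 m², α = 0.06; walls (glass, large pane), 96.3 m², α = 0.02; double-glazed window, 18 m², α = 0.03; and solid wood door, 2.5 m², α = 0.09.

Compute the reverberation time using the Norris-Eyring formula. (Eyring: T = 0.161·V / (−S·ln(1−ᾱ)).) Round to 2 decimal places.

0.46 s

S = Σ Sᵢ = 378.2 m².
Σ(Sᵢαᵢ) = 17.7×0.05 + 116.8×0.83 + 10.1×0.36 + 116.8×0.06 + 96.3×0.02 + 18×0.03 + 2.5×0.09 = 111.164.
Mean coefficient ᾱ = A/S = 0.2939.
−S·ln(1−ᾱ) = −378.2 × ln(1 − 0.2939) = 131.613.
V = 14.6 × 8 × 3.2 = 373.76 m³.
T = 0.161·V/[−S·ln(1−ᾱ)] = 0.161·373.76/131.613 = 0.46 s.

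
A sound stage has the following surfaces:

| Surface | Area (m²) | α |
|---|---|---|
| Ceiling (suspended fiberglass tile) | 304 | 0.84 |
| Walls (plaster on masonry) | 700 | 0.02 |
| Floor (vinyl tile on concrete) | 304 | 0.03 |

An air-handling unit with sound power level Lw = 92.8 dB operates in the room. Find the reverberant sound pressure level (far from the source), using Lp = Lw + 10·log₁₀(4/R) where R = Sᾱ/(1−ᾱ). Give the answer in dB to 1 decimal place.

Σ(Sᵢαᵢ) = 304×0.84 + 700×0.02 + 304×0.03 = 278.480; total area S = 1308.0 m².
ᾱ = 0.2129, so room constant R = A/(1−ᾱ) = 353.805 m².
Lp = 92.8 + 10·log₁₀(4/353.805) = 92.8 + (-19.47) = 73.3 dB.

73.3 dB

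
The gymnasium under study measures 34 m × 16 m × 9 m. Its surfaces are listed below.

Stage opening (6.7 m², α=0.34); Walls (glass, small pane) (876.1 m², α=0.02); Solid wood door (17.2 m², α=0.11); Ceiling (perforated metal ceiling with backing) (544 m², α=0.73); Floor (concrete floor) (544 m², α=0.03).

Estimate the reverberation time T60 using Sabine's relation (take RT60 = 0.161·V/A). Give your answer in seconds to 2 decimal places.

1.81 s

Equivalent absorption area: A = 6.7×0.34 + 876.1×0.02 + 17.2×0.11 + 544×0.73 + 544×0.03 = 435.132 m².
Volume V = 34 × 16 × 9 = 4896 m³.
Sabine: RT60 = 0.161 × 4896 / 435.132 = 1.81 s.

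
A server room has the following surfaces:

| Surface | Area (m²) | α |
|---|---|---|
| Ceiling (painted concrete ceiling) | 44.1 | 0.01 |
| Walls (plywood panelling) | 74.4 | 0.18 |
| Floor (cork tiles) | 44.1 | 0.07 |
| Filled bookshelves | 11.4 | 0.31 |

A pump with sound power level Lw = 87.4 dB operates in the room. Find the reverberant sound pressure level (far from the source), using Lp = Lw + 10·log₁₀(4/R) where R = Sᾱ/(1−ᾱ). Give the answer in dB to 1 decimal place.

A = 20.454 sabins; S = 174.0 m².
ᾱ = 20.454/174.0 = 0.1176; R = Sᾱ/(1−ᾱ) = 20.454/(1−0.1176) = 23.180 m².
Lp = 87.4 + 10·log₁₀(4/23.180) = 87.4 + (-7.63) = 79.8 dB.

79.8 dB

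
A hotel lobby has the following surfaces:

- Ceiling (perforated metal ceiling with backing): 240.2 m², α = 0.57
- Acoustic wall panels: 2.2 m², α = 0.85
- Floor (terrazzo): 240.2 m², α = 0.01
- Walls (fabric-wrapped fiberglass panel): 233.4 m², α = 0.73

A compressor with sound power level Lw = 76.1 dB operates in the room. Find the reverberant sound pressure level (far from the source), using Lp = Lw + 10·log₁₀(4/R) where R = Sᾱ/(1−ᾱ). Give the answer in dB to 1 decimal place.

54.7 dB

A = 311.568 sabins; S = 716.0 m².
ᾱ = 0.4352, so room constant R = A/(1−ᾱ) = 551.643 m².
Lp = 76.1 + 10·log₁₀(4/551.643) = 76.1 + (-21.40) = 54.7 dB.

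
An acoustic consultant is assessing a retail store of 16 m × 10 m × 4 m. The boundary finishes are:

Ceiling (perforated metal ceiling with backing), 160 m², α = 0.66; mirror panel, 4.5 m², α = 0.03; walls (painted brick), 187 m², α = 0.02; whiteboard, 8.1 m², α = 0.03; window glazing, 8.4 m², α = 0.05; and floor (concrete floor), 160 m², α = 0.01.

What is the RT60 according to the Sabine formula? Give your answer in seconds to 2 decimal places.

0.92 sec

A = Σ Sᵢαᵢ = 160×0.66 + 4.5×0.03 + 187×0.02 + 8.1×0.03 + 8.4×0.05 + 160×0.01 = 111.738 sabins.
V = 16·10·4 = 640 m³.
RT60 = 0.161 · V / A = 0.161 × 640 / 111.738 = 0.92 s.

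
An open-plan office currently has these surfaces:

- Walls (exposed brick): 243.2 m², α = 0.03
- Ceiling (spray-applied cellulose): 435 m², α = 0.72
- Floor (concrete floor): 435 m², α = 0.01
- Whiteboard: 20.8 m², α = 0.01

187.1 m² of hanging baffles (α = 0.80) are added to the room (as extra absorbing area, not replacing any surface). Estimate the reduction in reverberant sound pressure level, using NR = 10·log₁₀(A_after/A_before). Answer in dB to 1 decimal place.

1.6 dB

Summing Sᵢαᵢ: 7.296 + 313.200 + 4.350 + 0.208 → A_before = 325.054 sabins.
Treatment contributes 187.1·0.80 = 149.680 sabins.
New total A_after = 474.734 sabins.
NR = 10·log₁₀(474.734/325.054) = 1.6 dB.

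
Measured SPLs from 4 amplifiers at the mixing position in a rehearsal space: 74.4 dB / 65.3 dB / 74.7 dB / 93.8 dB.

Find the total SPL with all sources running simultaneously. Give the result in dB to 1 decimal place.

93.9 dB

Σ 10^(Lᵢ/10) = 2.459e+09.
Back to dB: 10·log₁₀ Σ = 93.9 dB.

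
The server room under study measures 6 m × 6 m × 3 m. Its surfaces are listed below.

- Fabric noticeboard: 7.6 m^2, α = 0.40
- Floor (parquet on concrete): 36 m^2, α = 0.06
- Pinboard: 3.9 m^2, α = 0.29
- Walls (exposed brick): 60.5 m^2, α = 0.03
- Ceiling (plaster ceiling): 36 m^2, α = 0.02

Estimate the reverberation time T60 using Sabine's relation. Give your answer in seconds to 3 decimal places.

1.961 s

Equivalent absorption area: A = 7.6·0.40 + 36·0.06 + 3.9·0.29 + 60.5·0.03 + 36·0.02 = 8.866 m^2.
V = 6·6·3 = 108 m³.
T = 0.161 V/A = 0.161·108/8.866 = 1.961 s.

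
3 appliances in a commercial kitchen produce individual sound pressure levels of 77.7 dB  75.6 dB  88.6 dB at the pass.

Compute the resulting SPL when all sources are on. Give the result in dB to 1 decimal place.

Converting to relative power and adding: 10^(77.7/10) + 10^(75.6/10) + 10^(88.6/10) = 8.196e+08.
L_total = 10·log₁₀(8.196e+08) = 89.1 dB.

89.1 dB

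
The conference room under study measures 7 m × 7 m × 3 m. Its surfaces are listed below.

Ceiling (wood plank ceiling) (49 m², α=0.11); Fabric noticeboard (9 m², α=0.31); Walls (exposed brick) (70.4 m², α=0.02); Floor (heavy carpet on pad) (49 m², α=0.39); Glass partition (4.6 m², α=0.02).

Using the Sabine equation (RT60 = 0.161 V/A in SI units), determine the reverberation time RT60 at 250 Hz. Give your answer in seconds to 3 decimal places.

Total absorption A = 49×0.11 + 9×0.31 + 70.4×0.02 + 49×0.39 + 4.6×0.02
  = 5.390 + 2.790 + 1.408 + 19.110 + 0.092 = 28.790 m² sabins.
Volume V = 7 × 7 × 3 = 147 m³.
Sabine: RT60 = 0.161 × 147 / 28.790 = 0.822 s.

0.822 s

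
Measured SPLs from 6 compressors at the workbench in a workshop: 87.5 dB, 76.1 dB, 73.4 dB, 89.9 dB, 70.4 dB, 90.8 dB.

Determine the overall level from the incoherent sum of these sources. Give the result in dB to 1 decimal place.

94.5 dB

Σ 10^(Lᵢ/10) = 2.815e+09.
Back to dB: 10·log₁₀ Σ = 94.5 dB.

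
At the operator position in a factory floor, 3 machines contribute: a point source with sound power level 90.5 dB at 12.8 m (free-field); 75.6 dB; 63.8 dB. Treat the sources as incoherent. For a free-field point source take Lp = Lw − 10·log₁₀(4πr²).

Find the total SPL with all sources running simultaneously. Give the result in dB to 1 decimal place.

75.9 dB

Source at 12.8 m: Lp = 90.5 − 10·log₁₀(4π·12.8²) = 90.5 − 10·log₁₀(2058.874) = 57.4 dB.
Σ 10^(Lᵢ/10) = 3.926e+07.
L_total = 10·log₁₀(3.926e+07) = 75.9 dB.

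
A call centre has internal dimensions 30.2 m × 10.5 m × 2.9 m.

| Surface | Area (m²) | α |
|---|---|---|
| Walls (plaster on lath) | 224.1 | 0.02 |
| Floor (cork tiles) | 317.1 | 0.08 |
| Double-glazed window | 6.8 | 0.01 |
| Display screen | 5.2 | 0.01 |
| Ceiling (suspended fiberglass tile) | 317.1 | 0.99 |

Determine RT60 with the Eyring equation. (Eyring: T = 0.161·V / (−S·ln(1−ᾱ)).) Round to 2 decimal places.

S = Σ Sᵢ = 870.3 m².
Absorption A = 224.1·0.02 + 317.1·0.08 + 6.8·0.01 + 5.2·0.01 + 317.1·0.99 = 343.899 sabins.
Mean coefficient ᾱ = A/S = 0.3951.
−S·ln(1−ᾱ) = −870.3 × ln(1 − 0.3951) = 437.493.
V = 30.2 × 10.5 × 2.9 = 919.59 m³.
RT60 = 0.161 × 919.59 / 437.493 = 0.34 s.

0.34 seconds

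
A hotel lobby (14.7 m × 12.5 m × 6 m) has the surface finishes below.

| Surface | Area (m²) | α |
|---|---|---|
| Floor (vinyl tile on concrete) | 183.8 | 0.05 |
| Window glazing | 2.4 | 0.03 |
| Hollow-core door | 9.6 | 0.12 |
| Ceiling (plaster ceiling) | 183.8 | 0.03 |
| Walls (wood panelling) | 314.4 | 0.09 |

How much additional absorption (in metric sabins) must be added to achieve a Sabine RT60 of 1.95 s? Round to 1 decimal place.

A₁ = Σ Sᵢαᵢ = 183.8×0.05 + 2.4×0.03 + 9.6×0.12 + 183.8×0.03 + 314.4×0.09 = 44.224 sabins.
Target A₂ = 0.161·1102.5/1.95 = 91.027 sabins (V = 1102.5 m³).
Shortfall: 91.027 − 44.224 = 46.8 sabins.

46.8 sabins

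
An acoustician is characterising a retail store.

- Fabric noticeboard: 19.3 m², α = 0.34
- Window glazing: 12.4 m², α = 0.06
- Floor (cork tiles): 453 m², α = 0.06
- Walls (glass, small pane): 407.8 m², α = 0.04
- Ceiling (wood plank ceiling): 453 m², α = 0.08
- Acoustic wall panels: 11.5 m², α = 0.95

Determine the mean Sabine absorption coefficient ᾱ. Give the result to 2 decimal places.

0.07

S = Σ Sᵢ = 19.3 + 12.4 + 453 + 407.8 + 453 + 11.5 = 1357.0 m².
Weighted sum Σ Sα = 97.963.
ᾱ = 97.963 / 1357.0 = 0.07.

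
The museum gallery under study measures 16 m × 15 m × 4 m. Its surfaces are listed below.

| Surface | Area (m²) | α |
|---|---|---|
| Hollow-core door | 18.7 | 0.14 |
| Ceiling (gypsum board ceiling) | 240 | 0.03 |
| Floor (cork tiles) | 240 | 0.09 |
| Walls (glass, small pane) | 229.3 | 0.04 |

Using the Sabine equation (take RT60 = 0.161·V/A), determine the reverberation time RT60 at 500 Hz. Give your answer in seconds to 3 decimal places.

3.808 sec

Total absorption A = 18.7*0.14 + 240*0.03 + 240*0.09 + 229.3*0.04
  = 2.618 + 7.200 + 21.600 + 9.172 = 40.590 m² sabins.
V = 16·15·4 = 960 m³.
Sabine: RT60 = 0.161 × 960 / 40.590 = 3.808 s.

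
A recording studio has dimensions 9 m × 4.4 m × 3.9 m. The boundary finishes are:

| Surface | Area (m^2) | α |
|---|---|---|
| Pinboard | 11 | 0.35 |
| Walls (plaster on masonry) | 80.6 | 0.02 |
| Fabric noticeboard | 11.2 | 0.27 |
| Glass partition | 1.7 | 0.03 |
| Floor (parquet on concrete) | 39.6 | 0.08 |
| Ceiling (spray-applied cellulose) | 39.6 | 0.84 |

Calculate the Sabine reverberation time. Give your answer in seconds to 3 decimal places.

Equivalent absorption area: A = 11·0.35 + 80.6·0.02 + 11.2·0.27 + 1.7·0.03 + 39.6·0.08 + 39.6·0.84 = 44.969 m^2.
Room volume: 154.44 m³.
T = 0.161 V/A = 0.161·154.44/44.969 = 0.553 s.

0.553 seconds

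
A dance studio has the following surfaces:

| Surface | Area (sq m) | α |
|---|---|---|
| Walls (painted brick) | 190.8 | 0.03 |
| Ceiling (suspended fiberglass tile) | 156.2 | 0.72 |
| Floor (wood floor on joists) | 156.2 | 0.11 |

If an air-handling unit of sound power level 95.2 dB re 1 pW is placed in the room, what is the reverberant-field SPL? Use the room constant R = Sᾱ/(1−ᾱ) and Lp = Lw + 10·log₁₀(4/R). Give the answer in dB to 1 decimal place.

A = 135.370 sabins; S = 503.2 sq m.
ᾱ = 0.2690, so room constant R = A/(1−ᾱ) = 185.185 sq m.
Lp = 95.2 + 10·log₁₀(4/185.185) = 95.2 + (-16.66) = 78.5 dB.

78.5 dB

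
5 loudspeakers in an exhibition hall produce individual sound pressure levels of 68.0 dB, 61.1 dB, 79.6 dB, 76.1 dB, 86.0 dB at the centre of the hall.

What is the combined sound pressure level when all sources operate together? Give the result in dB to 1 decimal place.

Sum in the linear (power) domain: Σ 10^(Lᵢ/10) = 10^(68.0/10) + 10^(61.1/10) + 10^(79.6/10) + 10^(76.1/10) + 10^(86.0/10) = 5.376e+08.
Combined level = 10 log₁₀(5.376e+08) = 87.3 dB.

87.3 dB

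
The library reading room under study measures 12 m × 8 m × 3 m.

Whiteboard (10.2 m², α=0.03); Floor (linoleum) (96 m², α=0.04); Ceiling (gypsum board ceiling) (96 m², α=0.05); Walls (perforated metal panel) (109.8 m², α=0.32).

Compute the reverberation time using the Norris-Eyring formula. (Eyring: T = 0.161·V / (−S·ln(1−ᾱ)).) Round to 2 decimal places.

0.98 sec

Total surface area S = 10.2 + 96 + 96 + 109.8 = 312.0 m².
Absorption A = 10.2·0.03 + 96·0.04 + 96·0.05 + 109.8·0.32 = 44.082 sabins.
Mean coefficient ᾱ = A/S = 0.1413.
Eyring denominator: −S ln(1−ᾱ) = 47.529.
V = 12 × 8 × 3 = 288 m³.
T = 0.161·V/[−S·ln(1−ᾱ)] = 0.161·288/47.529 = 0.98 s.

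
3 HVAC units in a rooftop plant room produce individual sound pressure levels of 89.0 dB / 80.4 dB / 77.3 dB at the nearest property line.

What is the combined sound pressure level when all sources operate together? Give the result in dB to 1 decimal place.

89.8 dB

Sum in the linear (power) domain: Σ 10^(Lᵢ/10) = 10^(89.0/10) + 10^(80.4/10) + 10^(77.3/10) = 9.577e+08.
Back to dB: 10·log₁₀ Σ = 89.8 dB.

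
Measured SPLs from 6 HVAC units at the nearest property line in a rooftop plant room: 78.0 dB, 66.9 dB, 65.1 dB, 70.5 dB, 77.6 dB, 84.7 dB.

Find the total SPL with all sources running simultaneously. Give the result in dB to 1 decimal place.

Converting to relative power and adding: 10^(78.0/10) + 10^(66.9/10) + 10^(65.1/10) + 10^(70.5/10) + 10^(77.6/10) + 10^(84.7/10) = 4.351e+08.
Combined level = 10 log₁₀(4.351e+08) = 86.4 dB.

86.4 dB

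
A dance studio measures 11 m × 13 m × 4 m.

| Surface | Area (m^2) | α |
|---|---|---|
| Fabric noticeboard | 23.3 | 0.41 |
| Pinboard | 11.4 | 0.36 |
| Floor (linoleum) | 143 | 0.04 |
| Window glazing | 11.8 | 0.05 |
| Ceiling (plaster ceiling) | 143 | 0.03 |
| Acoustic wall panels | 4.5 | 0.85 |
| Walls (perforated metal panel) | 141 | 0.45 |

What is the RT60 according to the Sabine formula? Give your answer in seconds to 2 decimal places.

1.01 s

A = Σ Sᵢαᵢ = 23.3·0.41 + 11.4·0.36 + 143·0.04 + 11.8·0.05 + 143·0.03 + 4.5·0.85 + 141·0.45 = 91.532 sabins.
Room volume: 572 m³.
RT60 = 0.161 · V / A = 0.161 × 572 / 91.532 = 1.01 s.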